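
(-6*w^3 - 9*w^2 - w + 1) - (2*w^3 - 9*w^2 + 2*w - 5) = -8*w^3 - 3*w + 6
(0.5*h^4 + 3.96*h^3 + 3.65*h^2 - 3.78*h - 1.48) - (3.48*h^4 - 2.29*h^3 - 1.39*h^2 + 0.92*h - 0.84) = -2.98*h^4 + 6.25*h^3 + 5.04*h^2 - 4.7*h - 0.64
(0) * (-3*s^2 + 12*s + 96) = 0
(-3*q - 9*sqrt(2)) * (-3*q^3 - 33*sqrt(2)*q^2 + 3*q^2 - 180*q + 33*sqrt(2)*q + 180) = 9*q^4 - 9*q^3 + 126*sqrt(2)*q^3 - 126*sqrt(2)*q^2 + 1134*q^2 - 1134*q + 1620*sqrt(2)*q - 1620*sqrt(2)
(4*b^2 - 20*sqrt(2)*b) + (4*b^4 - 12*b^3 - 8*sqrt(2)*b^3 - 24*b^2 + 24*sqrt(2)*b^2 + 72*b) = 4*b^4 - 12*b^3 - 8*sqrt(2)*b^3 - 20*b^2 + 24*sqrt(2)*b^2 - 20*sqrt(2)*b + 72*b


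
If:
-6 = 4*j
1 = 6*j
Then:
No Solution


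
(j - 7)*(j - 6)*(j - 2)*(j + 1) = j^4 - 14*j^3 + 53*j^2 - 16*j - 84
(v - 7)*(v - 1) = v^2 - 8*v + 7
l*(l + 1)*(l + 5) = l^3 + 6*l^2 + 5*l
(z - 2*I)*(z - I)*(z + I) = z^3 - 2*I*z^2 + z - 2*I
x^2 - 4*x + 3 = (x - 3)*(x - 1)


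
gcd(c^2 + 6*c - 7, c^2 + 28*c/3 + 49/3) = c + 7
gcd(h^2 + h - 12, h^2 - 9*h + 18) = h - 3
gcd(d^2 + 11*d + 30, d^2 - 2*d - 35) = d + 5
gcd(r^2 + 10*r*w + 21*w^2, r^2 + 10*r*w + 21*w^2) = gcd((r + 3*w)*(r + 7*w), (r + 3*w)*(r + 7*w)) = r^2 + 10*r*w + 21*w^2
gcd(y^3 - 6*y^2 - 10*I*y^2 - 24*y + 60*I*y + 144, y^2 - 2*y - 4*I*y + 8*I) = y - 4*I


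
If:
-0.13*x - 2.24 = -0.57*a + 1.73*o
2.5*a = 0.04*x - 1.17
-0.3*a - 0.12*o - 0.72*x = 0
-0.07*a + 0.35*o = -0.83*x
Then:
No Solution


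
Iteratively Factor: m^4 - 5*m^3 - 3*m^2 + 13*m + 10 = (m + 1)*(m^3 - 6*m^2 + 3*m + 10) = (m - 2)*(m + 1)*(m^2 - 4*m - 5) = (m - 5)*(m - 2)*(m + 1)*(m + 1)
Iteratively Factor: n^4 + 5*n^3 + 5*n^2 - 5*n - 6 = (n + 3)*(n^3 + 2*n^2 - n - 2) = (n + 1)*(n + 3)*(n^2 + n - 2) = (n - 1)*(n + 1)*(n + 3)*(n + 2)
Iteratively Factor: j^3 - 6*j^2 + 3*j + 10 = (j - 5)*(j^2 - j - 2) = (j - 5)*(j + 1)*(j - 2)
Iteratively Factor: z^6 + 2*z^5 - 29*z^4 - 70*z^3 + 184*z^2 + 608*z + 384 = (z + 2)*(z^5 - 29*z^3 - 12*z^2 + 208*z + 192) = (z + 2)*(z + 4)*(z^4 - 4*z^3 - 13*z^2 + 40*z + 48) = (z - 4)*(z + 2)*(z + 4)*(z^3 - 13*z - 12) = (z - 4)*(z + 2)*(z + 3)*(z + 4)*(z^2 - 3*z - 4) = (z - 4)^2*(z + 2)*(z + 3)*(z + 4)*(z + 1)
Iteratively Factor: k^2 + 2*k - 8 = (k + 4)*(k - 2)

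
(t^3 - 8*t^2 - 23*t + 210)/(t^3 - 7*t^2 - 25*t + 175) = (t - 6)/(t - 5)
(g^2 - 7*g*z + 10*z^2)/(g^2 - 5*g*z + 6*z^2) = (-g + 5*z)/(-g + 3*z)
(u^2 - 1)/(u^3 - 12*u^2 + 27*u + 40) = (u - 1)/(u^2 - 13*u + 40)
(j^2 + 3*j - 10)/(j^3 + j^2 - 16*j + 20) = 1/(j - 2)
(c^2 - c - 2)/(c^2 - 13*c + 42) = (c^2 - c - 2)/(c^2 - 13*c + 42)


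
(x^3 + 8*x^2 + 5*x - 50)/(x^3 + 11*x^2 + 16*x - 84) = (x^2 + 10*x + 25)/(x^2 + 13*x + 42)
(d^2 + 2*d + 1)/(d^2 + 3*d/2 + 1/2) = 2*(d + 1)/(2*d + 1)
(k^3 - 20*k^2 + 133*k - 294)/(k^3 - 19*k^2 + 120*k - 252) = (k - 7)/(k - 6)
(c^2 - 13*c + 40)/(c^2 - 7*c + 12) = (c^2 - 13*c + 40)/(c^2 - 7*c + 12)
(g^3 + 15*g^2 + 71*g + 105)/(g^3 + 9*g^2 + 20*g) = (g^2 + 10*g + 21)/(g*(g + 4))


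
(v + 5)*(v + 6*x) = v^2 + 6*v*x + 5*v + 30*x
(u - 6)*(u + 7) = u^2 + u - 42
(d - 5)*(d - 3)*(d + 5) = d^3 - 3*d^2 - 25*d + 75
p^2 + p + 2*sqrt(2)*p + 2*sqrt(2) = (p + 1)*(p + 2*sqrt(2))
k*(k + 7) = k^2 + 7*k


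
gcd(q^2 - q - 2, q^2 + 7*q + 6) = q + 1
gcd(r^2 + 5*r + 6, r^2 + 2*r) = r + 2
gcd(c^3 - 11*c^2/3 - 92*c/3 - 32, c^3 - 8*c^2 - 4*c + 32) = c - 8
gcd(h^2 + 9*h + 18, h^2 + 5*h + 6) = h + 3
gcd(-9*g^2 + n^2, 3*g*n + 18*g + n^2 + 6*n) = 3*g + n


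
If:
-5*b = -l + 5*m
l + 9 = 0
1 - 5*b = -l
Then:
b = -8/5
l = -9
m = -1/5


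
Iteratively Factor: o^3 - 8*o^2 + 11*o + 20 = (o + 1)*(o^2 - 9*o + 20) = (o - 4)*(o + 1)*(o - 5)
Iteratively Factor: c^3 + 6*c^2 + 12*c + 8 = (c + 2)*(c^2 + 4*c + 4) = (c + 2)^2*(c + 2)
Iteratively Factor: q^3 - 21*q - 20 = (q + 4)*(q^2 - 4*q - 5) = (q - 5)*(q + 4)*(q + 1)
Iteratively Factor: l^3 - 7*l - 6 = (l - 3)*(l^2 + 3*l + 2) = (l - 3)*(l + 2)*(l + 1)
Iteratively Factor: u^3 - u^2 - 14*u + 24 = (u - 2)*(u^2 + u - 12) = (u - 3)*(u - 2)*(u + 4)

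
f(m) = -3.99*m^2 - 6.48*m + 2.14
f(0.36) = -0.71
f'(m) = -7.98*m - 6.48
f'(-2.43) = 12.91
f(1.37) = -14.23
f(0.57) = -2.85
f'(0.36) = -9.35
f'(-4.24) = 27.36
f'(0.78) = -12.70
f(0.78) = -5.34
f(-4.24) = -42.12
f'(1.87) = -21.40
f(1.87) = -23.93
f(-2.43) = -5.67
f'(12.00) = -102.24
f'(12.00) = -102.24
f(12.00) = -650.18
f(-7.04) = -149.99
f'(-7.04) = 49.70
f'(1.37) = -17.41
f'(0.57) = -11.03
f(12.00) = -650.18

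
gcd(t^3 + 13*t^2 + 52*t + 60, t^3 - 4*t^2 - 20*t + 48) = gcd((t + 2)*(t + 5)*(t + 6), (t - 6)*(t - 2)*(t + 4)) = 1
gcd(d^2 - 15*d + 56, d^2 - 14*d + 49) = d - 7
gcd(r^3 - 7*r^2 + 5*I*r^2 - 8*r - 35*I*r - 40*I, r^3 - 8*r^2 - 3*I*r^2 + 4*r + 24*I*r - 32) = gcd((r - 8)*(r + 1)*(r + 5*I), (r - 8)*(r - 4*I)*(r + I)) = r - 8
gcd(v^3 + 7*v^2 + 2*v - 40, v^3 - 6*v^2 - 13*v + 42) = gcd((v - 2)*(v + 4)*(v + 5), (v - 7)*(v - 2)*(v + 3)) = v - 2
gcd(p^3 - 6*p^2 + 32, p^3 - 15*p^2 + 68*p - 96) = p - 4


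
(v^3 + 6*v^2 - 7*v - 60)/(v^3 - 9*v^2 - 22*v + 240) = (v^2 + v - 12)/(v^2 - 14*v + 48)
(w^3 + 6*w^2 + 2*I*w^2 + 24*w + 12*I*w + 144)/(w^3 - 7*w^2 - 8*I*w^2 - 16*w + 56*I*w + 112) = (w^2 + 6*w*(1 + I) + 36*I)/(w^2 - w*(7 + 4*I) + 28*I)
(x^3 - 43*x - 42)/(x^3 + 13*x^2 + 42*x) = (x^2 - 6*x - 7)/(x*(x + 7))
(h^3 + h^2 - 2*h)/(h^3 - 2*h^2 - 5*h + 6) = h/(h - 3)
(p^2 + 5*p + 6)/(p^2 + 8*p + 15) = (p + 2)/(p + 5)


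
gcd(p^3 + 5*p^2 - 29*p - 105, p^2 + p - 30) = p - 5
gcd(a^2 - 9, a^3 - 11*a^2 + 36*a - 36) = a - 3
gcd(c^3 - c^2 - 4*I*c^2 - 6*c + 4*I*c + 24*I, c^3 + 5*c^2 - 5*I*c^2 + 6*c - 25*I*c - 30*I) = c + 2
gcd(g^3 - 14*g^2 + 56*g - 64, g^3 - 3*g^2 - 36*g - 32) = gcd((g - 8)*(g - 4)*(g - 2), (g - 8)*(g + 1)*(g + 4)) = g - 8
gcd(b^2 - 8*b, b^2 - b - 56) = b - 8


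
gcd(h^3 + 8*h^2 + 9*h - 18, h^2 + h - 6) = h + 3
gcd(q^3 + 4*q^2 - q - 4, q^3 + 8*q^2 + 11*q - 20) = q^2 + 3*q - 4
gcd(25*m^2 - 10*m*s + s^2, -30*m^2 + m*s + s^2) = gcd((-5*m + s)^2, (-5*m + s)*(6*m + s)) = -5*m + s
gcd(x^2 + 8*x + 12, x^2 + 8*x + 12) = x^2 + 8*x + 12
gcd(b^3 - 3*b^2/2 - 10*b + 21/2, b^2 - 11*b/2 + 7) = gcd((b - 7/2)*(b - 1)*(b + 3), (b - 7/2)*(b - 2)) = b - 7/2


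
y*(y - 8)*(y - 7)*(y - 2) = y^4 - 17*y^3 + 86*y^2 - 112*y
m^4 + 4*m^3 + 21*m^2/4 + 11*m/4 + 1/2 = (m + 1/2)^2*(m + 1)*(m + 2)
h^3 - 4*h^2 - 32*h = h*(h - 8)*(h + 4)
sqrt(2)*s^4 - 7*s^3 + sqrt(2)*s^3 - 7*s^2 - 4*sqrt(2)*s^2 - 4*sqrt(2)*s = s*(s - 4*sqrt(2))*(s + sqrt(2)/2)*(sqrt(2)*s + sqrt(2))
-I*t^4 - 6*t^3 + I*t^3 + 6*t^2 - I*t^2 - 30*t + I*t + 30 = (t - 5*I)*(t - 3*I)*(t + 2*I)*(-I*t + I)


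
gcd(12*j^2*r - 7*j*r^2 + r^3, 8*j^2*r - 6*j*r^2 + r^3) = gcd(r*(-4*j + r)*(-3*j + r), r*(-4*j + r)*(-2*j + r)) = -4*j*r + r^2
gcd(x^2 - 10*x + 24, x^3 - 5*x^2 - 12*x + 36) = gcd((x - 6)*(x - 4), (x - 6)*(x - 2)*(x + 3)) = x - 6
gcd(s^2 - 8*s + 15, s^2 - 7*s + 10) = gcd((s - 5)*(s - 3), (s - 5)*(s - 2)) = s - 5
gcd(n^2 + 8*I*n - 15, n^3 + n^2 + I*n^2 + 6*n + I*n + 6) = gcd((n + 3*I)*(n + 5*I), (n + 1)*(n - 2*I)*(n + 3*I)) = n + 3*I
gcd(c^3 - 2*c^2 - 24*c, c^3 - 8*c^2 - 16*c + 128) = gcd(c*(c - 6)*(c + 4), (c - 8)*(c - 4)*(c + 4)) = c + 4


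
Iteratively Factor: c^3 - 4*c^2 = (c)*(c^2 - 4*c) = c^2*(c - 4)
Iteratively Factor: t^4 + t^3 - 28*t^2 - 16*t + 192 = (t + 4)*(t^3 - 3*t^2 - 16*t + 48) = (t + 4)^2*(t^2 - 7*t + 12) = (t - 3)*(t + 4)^2*(t - 4)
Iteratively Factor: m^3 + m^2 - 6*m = (m - 2)*(m^2 + 3*m) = m*(m - 2)*(m + 3)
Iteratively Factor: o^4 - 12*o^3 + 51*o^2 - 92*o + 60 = (o - 2)*(o^3 - 10*o^2 + 31*o - 30) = (o - 3)*(o - 2)*(o^2 - 7*o + 10) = (o - 3)*(o - 2)^2*(o - 5)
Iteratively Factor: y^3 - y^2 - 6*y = (y - 3)*(y^2 + 2*y) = (y - 3)*(y + 2)*(y)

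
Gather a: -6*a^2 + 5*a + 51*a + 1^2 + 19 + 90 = -6*a^2 + 56*a + 110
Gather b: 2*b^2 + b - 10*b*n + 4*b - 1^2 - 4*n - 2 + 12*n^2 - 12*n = 2*b^2 + b*(5 - 10*n) + 12*n^2 - 16*n - 3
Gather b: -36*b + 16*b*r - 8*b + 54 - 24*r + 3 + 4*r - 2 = b*(16*r - 44) - 20*r + 55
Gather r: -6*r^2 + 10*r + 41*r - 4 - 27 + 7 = -6*r^2 + 51*r - 24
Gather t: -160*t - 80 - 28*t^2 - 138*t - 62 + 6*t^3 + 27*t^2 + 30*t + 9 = 6*t^3 - t^2 - 268*t - 133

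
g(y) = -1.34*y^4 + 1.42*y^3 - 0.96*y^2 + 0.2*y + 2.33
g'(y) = -5.36*y^3 + 4.26*y^2 - 1.92*y + 0.2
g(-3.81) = -373.26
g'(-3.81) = 365.80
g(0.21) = 2.34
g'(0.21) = -0.06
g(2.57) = -37.85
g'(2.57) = -67.58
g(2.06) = -13.05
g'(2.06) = -32.53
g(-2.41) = -68.81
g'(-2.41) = 104.60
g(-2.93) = -140.97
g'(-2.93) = 177.22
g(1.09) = 1.35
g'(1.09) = -3.77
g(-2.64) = -96.11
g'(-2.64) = 133.58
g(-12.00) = -30378.31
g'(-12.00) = 9898.76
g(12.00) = -25465.99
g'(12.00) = -8671.48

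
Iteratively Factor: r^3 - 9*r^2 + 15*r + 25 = (r + 1)*(r^2 - 10*r + 25) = (r - 5)*(r + 1)*(r - 5)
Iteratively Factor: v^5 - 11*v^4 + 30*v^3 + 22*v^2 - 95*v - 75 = (v - 5)*(v^4 - 6*v^3 + 22*v + 15) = (v - 5)*(v - 3)*(v^3 - 3*v^2 - 9*v - 5) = (v - 5)*(v - 3)*(v + 1)*(v^2 - 4*v - 5) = (v - 5)*(v - 3)*(v + 1)^2*(v - 5)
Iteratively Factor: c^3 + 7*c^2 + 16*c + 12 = (c + 2)*(c^2 + 5*c + 6) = (c + 2)^2*(c + 3)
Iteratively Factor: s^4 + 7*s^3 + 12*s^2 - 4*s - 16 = (s - 1)*(s^3 + 8*s^2 + 20*s + 16) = (s - 1)*(s + 2)*(s^2 + 6*s + 8) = (s - 1)*(s + 2)*(s + 4)*(s + 2)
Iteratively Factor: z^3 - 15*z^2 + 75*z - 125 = (z - 5)*(z^2 - 10*z + 25) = (z - 5)^2*(z - 5)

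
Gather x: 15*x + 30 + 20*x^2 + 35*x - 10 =20*x^2 + 50*x + 20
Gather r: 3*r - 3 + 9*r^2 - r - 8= 9*r^2 + 2*r - 11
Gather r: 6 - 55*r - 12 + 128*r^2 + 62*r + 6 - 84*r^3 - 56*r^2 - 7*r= -84*r^3 + 72*r^2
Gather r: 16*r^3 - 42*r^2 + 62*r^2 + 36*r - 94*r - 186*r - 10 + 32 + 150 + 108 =16*r^3 + 20*r^2 - 244*r + 280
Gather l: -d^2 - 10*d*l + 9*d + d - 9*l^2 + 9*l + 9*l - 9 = -d^2 + 10*d - 9*l^2 + l*(18 - 10*d) - 9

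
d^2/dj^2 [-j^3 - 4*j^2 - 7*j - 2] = -6*j - 8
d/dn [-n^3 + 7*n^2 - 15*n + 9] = -3*n^2 + 14*n - 15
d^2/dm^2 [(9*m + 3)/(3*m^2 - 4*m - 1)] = 6*(9*(1 - 3*m)*(-3*m^2 + 4*m + 1) - 4*(3*m - 2)^2*(3*m + 1))/(-3*m^2 + 4*m + 1)^3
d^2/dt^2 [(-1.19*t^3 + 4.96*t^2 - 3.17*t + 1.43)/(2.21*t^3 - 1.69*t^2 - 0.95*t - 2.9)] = (39.56121*t^6 - 107.886012*t^5 + 125.809554*t^4 + 321.757814*t^3 - 402.831192*t^2 + 101.93403*t + 89.45819)/(10.793861*t^9 - 24.762387*t^8 + 5.016258*t^7 - 26.029549*t^6 + 62.83095*t^5 + 7.107555*t^4 + 26.965225*t^3 - 50.49045*t^2 - 23.9685*t - 24.389)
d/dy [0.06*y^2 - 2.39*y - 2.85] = 0.12*y - 2.39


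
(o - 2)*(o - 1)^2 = o^3 - 4*o^2 + 5*o - 2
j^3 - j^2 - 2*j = j*(j - 2)*(j + 1)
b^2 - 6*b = b*(b - 6)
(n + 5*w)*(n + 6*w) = n^2 + 11*n*w + 30*w^2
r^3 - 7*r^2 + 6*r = r*(r - 6)*(r - 1)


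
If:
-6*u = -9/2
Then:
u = 3/4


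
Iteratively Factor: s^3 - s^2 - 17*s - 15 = (s - 5)*(s^2 + 4*s + 3) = (s - 5)*(s + 3)*(s + 1)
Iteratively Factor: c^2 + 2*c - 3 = (c - 1)*(c + 3)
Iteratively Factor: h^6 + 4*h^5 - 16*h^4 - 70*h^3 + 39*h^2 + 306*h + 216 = (h + 1)*(h^5 + 3*h^4 - 19*h^3 - 51*h^2 + 90*h + 216) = (h + 1)*(h + 2)*(h^4 + h^3 - 21*h^2 - 9*h + 108) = (h - 3)*(h + 1)*(h + 2)*(h^3 + 4*h^2 - 9*h - 36) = (h - 3)*(h + 1)*(h + 2)*(h + 4)*(h^2 - 9) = (h - 3)*(h + 1)*(h + 2)*(h + 3)*(h + 4)*(h - 3)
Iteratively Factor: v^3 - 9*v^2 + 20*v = (v - 4)*(v^2 - 5*v) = v*(v - 4)*(v - 5)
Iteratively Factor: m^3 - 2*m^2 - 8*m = (m - 4)*(m^2 + 2*m) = (m - 4)*(m + 2)*(m)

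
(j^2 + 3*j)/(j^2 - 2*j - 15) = j/(j - 5)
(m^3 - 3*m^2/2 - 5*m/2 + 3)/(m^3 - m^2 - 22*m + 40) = (m^2 + m/2 - 3/2)/(m^2 + m - 20)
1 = 1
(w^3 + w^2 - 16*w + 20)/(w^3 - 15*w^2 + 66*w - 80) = (w^2 + 3*w - 10)/(w^2 - 13*w + 40)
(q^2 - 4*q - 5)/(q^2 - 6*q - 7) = (q - 5)/(q - 7)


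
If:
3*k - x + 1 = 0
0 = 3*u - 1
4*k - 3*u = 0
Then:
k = 1/4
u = 1/3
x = 7/4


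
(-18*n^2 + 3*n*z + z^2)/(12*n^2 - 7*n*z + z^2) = (6*n + z)/(-4*n + z)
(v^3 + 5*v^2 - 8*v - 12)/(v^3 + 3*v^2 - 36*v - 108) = (v^2 - v - 2)/(v^2 - 3*v - 18)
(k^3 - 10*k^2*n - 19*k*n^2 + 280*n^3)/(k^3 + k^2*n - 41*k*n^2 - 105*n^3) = (k - 8*n)/(k + 3*n)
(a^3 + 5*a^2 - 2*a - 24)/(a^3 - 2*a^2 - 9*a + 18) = (a + 4)/(a - 3)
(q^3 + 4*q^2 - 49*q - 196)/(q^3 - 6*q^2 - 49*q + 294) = (q + 4)/(q - 6)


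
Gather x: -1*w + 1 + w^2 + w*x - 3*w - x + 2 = w^2 - 4*w + x*(w - 1) + 3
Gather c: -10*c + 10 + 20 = 30 - 10*c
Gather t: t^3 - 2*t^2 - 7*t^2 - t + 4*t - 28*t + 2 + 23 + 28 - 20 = t^3 - 9*t^2 - 25*t + 33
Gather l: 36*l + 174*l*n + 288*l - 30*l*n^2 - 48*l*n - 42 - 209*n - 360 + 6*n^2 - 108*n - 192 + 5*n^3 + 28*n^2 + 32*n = l*(-30*n^2 + 126*n + 324) + 5*n^3 + 34*n^2 - 285*n - 594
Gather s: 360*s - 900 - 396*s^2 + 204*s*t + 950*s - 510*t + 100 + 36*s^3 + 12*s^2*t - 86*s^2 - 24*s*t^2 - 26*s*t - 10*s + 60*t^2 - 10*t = 36*s^3 + s^2*(12*t - 482) + s*(-24*t^2 + 178*t + 1300) + 60*t^2 - 520*t - 800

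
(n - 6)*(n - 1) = n^2 - 7*n + 6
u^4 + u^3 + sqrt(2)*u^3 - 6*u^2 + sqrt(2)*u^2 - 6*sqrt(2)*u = u*(u - 2)*(u + 3)*(u + sqrt(2))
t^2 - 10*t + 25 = (t - 5)^2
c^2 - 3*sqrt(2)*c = c*(c - 3*sqrt(2))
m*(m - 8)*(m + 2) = m^3 - 6*m^2 - 16*m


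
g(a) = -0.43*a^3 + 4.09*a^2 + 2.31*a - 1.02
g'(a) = -1.29*a^2 + 8.18*a + 2.31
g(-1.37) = 4.60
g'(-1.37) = -11.32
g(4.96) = 58.59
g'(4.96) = 11.15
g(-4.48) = 109.38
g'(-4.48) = -60.23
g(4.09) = 47.43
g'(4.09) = 14.19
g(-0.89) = 0.47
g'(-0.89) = -5.99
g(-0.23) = -1.33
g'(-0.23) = 0.36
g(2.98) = 30.81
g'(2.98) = 15.23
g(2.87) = 29.13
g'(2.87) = 15.16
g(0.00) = -1.02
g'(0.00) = 2.31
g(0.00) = -1.02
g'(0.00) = 2.31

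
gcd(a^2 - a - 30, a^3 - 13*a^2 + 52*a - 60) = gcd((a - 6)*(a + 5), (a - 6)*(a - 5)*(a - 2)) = a - 6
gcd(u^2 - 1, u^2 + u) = u + 1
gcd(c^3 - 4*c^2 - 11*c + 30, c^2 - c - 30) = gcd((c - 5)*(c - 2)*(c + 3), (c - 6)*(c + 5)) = 1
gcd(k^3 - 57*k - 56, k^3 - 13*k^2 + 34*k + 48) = k^2 - 7*k - 8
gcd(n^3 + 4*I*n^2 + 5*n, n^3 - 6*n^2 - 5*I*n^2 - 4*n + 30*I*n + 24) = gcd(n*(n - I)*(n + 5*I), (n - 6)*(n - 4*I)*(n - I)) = n - I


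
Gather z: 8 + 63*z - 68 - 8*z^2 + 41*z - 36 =-8*z^2 + 104*z - 96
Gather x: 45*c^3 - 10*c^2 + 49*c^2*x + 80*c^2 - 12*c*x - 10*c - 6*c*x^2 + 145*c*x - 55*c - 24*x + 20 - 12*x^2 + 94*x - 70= 45*c^3 + 70*c^2 - 65*c + x^2*(-6*c - 12) + x*(49*c^2 + 133*c + 70) - 50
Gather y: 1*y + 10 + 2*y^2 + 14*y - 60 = 2*y^2 + 15*y - 50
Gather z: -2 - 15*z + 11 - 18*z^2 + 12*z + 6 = -18*z^2 - 3*z + 15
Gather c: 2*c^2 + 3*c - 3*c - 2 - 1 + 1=2*c^2 - 2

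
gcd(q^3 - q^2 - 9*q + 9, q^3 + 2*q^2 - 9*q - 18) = q^2 - 9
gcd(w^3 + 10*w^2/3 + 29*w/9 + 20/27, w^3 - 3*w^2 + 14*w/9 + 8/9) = w + 1/3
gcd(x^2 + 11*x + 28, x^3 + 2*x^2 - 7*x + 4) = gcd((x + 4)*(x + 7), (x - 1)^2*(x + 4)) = x + 4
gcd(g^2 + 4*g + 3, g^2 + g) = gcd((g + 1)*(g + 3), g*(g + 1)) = g + 1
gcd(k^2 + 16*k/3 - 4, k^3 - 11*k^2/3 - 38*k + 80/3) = k - 2/3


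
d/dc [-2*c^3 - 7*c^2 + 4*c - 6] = -6*c^2 - 14*c + 4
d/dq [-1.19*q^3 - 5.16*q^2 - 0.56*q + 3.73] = -3.57*q^2 - 10.32*q - 0.56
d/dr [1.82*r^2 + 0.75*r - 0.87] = 3.64*r + 0.75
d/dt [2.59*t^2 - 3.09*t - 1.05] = 5.18*t - 3.09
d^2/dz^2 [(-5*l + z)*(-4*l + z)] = 2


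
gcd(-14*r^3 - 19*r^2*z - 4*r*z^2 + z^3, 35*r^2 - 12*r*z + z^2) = -7*r + z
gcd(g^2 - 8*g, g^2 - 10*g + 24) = 1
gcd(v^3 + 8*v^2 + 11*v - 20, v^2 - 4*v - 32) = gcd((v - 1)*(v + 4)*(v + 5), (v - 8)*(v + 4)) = v + 4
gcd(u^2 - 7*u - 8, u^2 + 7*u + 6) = u + 1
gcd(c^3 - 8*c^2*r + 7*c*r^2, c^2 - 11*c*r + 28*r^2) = -c + 7*r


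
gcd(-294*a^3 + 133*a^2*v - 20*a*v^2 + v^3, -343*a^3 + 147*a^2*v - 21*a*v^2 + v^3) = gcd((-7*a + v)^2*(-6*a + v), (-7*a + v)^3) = 49*a^2 - 14*a*v + v^2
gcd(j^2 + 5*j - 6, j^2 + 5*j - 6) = j^2 + 5*j - 6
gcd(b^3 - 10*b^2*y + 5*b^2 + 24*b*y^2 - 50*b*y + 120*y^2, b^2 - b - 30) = b + 5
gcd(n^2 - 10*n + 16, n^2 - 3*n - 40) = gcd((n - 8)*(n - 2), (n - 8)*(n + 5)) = n - 8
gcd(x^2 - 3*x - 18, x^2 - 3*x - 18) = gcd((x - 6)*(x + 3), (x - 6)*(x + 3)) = x^2 - 3*x - 18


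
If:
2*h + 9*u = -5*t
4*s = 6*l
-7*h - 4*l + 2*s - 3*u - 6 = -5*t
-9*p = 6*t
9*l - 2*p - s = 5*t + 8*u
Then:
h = -2742*u/1981 - 1350/1981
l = 906*u/1981 + 264/1981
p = 1646*u/1981 - 360/1981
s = 1359*u/1981 + 396/1981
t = 540/1981 - 2469*u/1981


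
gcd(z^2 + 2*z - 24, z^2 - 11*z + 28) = z - 4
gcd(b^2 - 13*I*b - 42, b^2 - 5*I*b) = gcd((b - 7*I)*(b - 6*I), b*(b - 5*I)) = 1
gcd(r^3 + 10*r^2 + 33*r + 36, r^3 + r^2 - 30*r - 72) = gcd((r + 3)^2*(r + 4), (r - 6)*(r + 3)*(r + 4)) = r^2 + 7*r + 12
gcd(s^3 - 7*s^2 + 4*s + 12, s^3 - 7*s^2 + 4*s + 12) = s^3 - 7*s^2 + 4*s + 12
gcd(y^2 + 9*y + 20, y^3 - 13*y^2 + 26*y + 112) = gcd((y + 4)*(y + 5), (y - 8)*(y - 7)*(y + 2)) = 1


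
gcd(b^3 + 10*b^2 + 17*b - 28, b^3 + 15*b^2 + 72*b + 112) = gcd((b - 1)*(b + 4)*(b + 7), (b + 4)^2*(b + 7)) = b^2 + 11*b + 28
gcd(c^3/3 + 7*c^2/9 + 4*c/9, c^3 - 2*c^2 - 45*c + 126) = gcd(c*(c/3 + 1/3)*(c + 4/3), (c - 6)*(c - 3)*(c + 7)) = 1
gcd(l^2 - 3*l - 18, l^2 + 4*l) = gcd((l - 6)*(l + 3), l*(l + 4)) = 1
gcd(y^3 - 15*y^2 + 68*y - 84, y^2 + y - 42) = y - 6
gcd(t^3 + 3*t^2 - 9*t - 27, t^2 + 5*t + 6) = t + 3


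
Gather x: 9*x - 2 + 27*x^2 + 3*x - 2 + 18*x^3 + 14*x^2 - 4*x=18*x^3 + 41*x^2 + 8*x - 4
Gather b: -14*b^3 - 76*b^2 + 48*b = -14*b^3 - 76*b^2 + 48*b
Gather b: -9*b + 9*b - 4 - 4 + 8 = 0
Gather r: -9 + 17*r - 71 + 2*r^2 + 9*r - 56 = 2*r^2 + 26*r - 136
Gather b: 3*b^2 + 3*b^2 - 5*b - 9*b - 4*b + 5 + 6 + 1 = 6*b^2 - 18*b + 12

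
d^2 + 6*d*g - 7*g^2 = (d - g)*(d + 7*g)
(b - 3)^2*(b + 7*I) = b^3 - 6*b^2 + 7*I*b^2 + 9*b - 42*I*b + 63*I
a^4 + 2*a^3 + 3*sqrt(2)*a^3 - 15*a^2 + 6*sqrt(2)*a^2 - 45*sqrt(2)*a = a*(a - 3)*(a + 5)*(a + 3*sqrt(2))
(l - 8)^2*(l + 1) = l^3 - 15*l^2 + 48*l + 64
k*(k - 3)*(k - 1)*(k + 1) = k^4 - 3*k^3 - k^2 + 3*k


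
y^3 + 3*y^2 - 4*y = y*(y - 1)*(y + 4)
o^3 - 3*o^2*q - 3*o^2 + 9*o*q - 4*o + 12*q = (o - 4)*(o + 1)*(o - 3*q)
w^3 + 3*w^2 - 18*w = w*(w - 3)*(w + 6)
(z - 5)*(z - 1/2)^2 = z^3 - 6*z^2 + 21*z/4 - 5/4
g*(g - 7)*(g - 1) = g^3 - 8*g^2 + 7*g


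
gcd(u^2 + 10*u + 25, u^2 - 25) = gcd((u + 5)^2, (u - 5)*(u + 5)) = u + 5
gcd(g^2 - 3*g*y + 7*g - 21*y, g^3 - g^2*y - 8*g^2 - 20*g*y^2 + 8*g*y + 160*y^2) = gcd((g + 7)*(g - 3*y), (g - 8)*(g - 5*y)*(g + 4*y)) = 1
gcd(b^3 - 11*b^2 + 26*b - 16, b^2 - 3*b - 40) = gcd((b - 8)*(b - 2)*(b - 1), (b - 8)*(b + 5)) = b - 8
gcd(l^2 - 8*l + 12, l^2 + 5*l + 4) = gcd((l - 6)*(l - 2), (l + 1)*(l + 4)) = 1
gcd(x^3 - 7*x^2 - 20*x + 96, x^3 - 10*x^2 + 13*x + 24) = x^2 - 11*x + 24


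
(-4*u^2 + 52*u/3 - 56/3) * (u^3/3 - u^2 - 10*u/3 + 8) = -4*u^5/3 + 88*u^4/9 - 92*u^3/9 - 640*u^2/9 + 1808*u/9 - 448/3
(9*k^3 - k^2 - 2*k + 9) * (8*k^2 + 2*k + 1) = 72*k^5 + 10*k^4 - 9*k^3 + 67*k^2 + 16*k + 9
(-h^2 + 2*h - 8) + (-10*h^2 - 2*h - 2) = -11*h^2 - 10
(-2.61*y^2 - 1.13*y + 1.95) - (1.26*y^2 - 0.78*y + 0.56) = -3.87*y^2 - 0.35*y + 1.39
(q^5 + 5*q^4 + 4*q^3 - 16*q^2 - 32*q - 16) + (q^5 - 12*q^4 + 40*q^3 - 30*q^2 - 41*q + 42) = 2*q^5 - 7*q^4 + 44*q^3 - 46*q^2 - 73*q + 26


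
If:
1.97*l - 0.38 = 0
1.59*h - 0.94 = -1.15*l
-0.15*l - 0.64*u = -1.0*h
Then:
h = 0.45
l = 0.19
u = 0.66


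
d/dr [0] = 0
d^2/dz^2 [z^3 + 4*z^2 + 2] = 6*z + 8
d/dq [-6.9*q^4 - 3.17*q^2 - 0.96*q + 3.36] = -27.6*q^3 - 6.34*q - 0.96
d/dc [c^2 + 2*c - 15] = 2*c + 2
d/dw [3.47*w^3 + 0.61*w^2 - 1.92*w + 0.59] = 10.41*w^2 + 1.22*w - 1.92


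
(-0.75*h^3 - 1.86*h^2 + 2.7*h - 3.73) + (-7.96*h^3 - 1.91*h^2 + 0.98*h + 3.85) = -8.71*h^3 - 3.77*h^2 + 3.68*h + 0.12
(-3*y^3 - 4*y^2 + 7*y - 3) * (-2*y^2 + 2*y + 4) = 6*y^5 + 2*y^4 - 34*y^3 + 4*y^2 + 22*y - 12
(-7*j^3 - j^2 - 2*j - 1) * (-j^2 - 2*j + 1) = 7*j^5 + 15*j^4 - 3*j^3 + 4*j^2 - 1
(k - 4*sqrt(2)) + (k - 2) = 2*k - 4*sqrt(2) - 2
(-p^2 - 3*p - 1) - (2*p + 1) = -p^2 - 5*p - 2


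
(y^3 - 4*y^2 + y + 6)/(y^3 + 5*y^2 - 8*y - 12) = (y - 3)/(y + 6)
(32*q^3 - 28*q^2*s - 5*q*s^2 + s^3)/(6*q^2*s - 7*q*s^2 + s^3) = (32*q^2 + 4*q*s - s^2)/(s*(6*q - s))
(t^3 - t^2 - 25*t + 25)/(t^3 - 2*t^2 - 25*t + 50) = (t - 1)/(t - 2)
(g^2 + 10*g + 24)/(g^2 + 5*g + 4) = (g + 6)/(g + 1)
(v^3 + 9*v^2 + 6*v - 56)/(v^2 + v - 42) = (v^2 + 2*v - 8)/(v - 6)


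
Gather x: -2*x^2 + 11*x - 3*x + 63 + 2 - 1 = -2*x^2 + 8*x + 64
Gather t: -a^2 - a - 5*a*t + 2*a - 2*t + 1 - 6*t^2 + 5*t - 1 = -a^2 + a - 6*t^2 + t*(3 - 5*a)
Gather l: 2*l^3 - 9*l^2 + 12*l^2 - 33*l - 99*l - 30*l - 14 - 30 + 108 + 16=2*l^3 + 3*l^2 - 162*l + 80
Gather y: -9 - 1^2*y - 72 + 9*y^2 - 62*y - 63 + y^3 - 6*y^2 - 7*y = y^3 + 3*y^2 - 70*y - 144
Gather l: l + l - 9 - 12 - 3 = 2*l - 24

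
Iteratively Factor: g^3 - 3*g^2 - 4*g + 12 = (g - 3)*(g^2 - 4) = (g - 3)*(g + 2)*(g - 2)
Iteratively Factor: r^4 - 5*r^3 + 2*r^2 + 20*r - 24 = (r - 3)*(r^3 - 2*r^2 - 4*r + 8) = (r - 3)*(r + 2)*(r^2 - 4*r + 4) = (r - 3)*(r - 2)*(r + 2)*(r - 2)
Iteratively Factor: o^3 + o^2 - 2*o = (o + 2)*(o^2 - o) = (o - 1)*(o + 2)*(o)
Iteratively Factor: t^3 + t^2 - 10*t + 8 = (t + 4)*(t^2 - 3*t + 2) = (t - 1)*(t + 4)*(t - 2)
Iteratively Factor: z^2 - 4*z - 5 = (z + 1)*(z - 5)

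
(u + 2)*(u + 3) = u^2 + 5*u + 6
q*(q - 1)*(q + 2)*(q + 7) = q^4 + 8*q^3 + 5*q^2 - 14*q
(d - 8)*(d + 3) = d^2 - 5*d - 24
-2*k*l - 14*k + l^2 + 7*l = (-2*k + l)*(l + 7)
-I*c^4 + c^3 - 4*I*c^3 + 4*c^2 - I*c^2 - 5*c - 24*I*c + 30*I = (c + 5)*(c - 2*I)*(c + 3*I)*(-I*c + I)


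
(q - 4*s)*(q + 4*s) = q^2 - 16*s^2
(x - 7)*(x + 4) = x^2 - 3*x - 28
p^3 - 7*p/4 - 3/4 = (p - 3/2)*(p + 1/2)*(p + 1)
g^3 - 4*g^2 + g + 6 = (g - 3)*(g - 2)*(g + 1)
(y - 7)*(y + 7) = y^2 - 49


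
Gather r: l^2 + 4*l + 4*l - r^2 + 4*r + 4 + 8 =l^2 + 8*l - r^2 + 4*r + 12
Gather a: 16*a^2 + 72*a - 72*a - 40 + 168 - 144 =16*a^2 - 16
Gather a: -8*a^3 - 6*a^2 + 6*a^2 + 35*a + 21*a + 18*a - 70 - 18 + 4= -8*a^3 + 74*a - 84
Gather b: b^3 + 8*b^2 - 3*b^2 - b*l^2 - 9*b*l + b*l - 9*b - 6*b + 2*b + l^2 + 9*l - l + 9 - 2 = b^3 + 5*b^2 + b*(-l^2 - 8*l - 13) + l^2 + 8*l + 7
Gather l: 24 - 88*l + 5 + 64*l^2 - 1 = 64*l^2 - 88*l + 28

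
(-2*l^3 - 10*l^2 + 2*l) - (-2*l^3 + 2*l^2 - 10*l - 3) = -12*l^2 + 12*l + 3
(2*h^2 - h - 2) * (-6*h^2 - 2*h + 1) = -12*h^4 + 2*h^3 + 16*h^2 + 3*h - 2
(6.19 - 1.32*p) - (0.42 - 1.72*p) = 0.4*p + 5.77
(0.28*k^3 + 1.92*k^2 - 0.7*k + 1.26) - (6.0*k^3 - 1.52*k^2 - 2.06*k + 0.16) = -5.72*k^3 + 3.44*k^2 + 1.36*k + 1.1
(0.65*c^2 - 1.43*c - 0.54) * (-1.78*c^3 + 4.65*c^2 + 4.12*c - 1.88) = -1.157*c^5 + 5.5679*c^4 - 3.0103*c^3 - 9.6246*c^2 + 0.4636*c + 1.0152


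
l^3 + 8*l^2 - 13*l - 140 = (l - 4)*(l + 5)*(l + 7)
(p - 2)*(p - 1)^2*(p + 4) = p^4 - 11*p^2 + 18*p - 8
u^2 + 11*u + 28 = (u + 4)*(u + 7)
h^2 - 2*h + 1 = (h - 1)^2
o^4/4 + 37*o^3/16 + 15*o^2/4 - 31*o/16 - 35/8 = (o/4 + 1/2)*(o - 1)*(o + 5/4)*(o + 7)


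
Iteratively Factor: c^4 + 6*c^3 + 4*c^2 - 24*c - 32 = (c - 2)*(c^3 + 8*c^2 + 20*c + 16) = (c - 2)*(c + 2)*(c^2 + 6*c + 8) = (c - 2)*(c + 2)*(c + 4)*(c + 2)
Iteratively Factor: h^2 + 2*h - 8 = (h - 2)*(h + 4)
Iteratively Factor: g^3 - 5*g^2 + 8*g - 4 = (g - 2)*(g^2 - 3*g + 2) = (g - 2)^2*(g - 1)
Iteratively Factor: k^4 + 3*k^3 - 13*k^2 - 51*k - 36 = (k + 3)*(k^3 - 13*k - 12) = (k + 1)*(k + 3)*(k^2 - k - 12) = (k + 1)*(k + 3)^2*(k - 4)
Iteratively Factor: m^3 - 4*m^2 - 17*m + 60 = (m - 5)*(m^2 + m - 12) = (m - 5)*(m + 4)*(m - 3)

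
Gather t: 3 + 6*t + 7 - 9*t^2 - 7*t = -9*t^2 - t + 10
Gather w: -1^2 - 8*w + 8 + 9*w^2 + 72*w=9*w^2 + 64*w + 7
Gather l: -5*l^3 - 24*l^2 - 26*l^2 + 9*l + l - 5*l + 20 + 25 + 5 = -5*l^3 - 50*l^2 + 5*l + 50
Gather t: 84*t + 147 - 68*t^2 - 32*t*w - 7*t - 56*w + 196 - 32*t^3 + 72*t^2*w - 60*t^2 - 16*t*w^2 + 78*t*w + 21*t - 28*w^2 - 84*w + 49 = -32*t^3 + t^2*(72*w - 128) + t*(-16*w^2 + 46*w + 98) - 28*w^2 - 140*w + 392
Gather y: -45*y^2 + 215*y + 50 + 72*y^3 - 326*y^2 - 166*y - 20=72*y^3 - 371*y^2 + 49*y + 30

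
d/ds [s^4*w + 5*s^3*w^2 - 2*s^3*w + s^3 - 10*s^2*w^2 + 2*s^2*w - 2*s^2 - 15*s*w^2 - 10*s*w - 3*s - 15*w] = 4*s^3*w + 15*s^2*w^2 - 6*s^2*w + 3*s^2 - 20*s*w^2 + 4*s*w - 4*s - 15*w^2 - 10*w - 3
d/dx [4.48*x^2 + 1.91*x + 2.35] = 8.96*x + 1.91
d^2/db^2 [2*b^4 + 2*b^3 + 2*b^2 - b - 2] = 24*b^2 + 12*b + 4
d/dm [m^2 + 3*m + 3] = 2*m + 3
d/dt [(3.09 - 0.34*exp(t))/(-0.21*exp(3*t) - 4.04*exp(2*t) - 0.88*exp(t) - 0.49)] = (-0.1428*exp(3*t) + 0.5731*exp(2*t) + 24.9672*exp(t) + 2.8858)*exp(t)/(0.0441*exp(6*t) + 1.6968*exp(5*t) + 16.6912*exp(4*t) + 7.3162*exp(3*t) + 4.7336*exp(2*t) + 0.8624*exp(t) + 0.2401)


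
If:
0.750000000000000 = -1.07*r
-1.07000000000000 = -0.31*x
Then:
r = -0.70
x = 3.45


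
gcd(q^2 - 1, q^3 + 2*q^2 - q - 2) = q^2 - 1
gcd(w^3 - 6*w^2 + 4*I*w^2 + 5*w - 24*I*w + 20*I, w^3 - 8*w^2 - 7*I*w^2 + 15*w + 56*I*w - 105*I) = w - 5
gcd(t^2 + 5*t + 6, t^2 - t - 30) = 1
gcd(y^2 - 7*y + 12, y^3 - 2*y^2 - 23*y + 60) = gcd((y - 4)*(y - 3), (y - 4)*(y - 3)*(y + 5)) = y^2 - 7*y + 12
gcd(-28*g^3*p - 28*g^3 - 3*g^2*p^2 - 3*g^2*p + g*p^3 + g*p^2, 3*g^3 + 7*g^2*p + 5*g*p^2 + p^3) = 1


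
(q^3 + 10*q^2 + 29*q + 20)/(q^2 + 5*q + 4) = q + 5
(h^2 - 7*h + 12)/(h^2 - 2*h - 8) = (h - 3)/(h + 2)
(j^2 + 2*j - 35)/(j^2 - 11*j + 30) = (j + 7)/(j - 6)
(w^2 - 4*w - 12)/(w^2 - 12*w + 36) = (w + 2)/(w - 6)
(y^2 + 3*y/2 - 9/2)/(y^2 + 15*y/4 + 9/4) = 2*(2*y - 3)/(4*y + 3)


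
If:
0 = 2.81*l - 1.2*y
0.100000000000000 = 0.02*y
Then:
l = 2.14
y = 5.00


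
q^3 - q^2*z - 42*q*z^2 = q*(q - 7*z)*(q + 6*z)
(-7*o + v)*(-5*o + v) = 35*o^2 - 12*o*v + v^2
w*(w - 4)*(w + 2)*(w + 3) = w^4 + w^3 - 14*w^2 - 24*w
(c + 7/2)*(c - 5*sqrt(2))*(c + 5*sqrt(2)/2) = c^3 - 5*sqrt(2)*c^2/2 + 7*c^2/2 - 25*c - 35*sqrt(2)*c/4 - 175/2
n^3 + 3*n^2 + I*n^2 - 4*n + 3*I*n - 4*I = (n - 1)*(n + 4)*(n + I)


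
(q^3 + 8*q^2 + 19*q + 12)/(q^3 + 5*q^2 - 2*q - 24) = (q + 1)/(q - 2)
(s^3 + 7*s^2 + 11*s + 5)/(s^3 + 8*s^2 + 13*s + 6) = (s + 5)/(s + 6)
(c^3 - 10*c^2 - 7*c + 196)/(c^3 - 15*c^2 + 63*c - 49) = (c + 4)/(c - 1)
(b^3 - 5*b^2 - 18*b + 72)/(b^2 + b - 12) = b - 6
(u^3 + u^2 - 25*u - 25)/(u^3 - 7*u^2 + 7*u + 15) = (u + 5)/(u - 3)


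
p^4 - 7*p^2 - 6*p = p*(p - 3)*(p + 1)*(p + 2)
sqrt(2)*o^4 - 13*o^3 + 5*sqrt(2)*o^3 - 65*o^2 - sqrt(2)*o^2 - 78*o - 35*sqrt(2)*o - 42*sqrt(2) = (o + 2)*(o + 3)*(o - 7*sqrt(2))*(sqrt(2)*o + 1)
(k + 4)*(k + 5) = k^2 + 9*k + 20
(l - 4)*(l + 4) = l^2 - 16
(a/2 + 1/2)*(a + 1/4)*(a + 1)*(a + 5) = a^4/2 + 29*a^3/8 + 51*a^2/8 + 31*a/8 + 5/8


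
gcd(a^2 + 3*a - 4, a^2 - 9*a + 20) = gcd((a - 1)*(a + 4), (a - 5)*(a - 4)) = 1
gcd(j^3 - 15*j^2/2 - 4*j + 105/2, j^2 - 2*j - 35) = j - 7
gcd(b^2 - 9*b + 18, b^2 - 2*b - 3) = b - 3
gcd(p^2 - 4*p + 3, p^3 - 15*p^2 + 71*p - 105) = p - 3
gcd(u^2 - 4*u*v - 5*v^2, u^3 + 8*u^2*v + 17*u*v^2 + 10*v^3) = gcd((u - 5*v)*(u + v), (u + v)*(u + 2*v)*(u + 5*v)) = u + v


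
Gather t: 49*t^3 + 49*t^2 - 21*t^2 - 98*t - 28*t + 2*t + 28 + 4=49*t^3 + 28*t^2 - 124*t + 32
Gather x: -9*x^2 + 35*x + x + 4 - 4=-9*x^2 + 36*x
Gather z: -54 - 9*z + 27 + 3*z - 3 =-6*z - 30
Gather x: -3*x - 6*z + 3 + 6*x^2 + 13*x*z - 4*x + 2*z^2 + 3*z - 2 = 6*x^2 + x*(13*z - 7) + 2*z^2 - 3*z + 1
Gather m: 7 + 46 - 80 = -27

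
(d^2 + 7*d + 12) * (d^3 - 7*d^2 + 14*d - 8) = d^5 - 23*d^3 + 6*d^2 + 112*d - 96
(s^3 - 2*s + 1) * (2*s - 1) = 2*s^4 - s^3 - 4*s^2 + 4*s - 1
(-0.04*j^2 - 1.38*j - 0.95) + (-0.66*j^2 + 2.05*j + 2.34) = -0.7*j^2 + 0.67*j + 1.39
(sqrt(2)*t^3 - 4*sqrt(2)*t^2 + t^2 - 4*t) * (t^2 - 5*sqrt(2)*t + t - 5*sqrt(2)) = sqrt(2)*t^5 - 9*t^4 - 3*sqrt(2)*t^4 - 9*sqrt(2)*t^3 + 27*t^3 + 15*sqrt(2)*t^2 + 36*t^2 + 20*sqrt(2)*t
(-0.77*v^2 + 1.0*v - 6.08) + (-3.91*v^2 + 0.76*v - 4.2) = -4.68*v^2 + 1.76*v - 10.28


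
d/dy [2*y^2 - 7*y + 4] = 4*y - 7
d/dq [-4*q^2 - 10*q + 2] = -8*q - 10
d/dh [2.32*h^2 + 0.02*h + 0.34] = 4.64*h + 0.02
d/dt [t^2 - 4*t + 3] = 2*t - 4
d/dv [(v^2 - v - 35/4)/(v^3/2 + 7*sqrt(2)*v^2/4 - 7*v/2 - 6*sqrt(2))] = 2*(2*(2*v - 1)*(2*v^3 + 7*sqrt(2)*v^2 - 14*v - 24*sqrt(2)) + (-4*v^2 + 4*v + 35)*(3*v^2 + 7*sqrt(2)*v - 7))/(2*v^3 + 7*sqrt(2)*v^2 - 14*v - 24*sqrt(2))^2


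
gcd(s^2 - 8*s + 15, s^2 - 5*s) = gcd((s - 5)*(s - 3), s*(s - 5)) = s - 5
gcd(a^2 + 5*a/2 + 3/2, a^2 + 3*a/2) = a + 3/2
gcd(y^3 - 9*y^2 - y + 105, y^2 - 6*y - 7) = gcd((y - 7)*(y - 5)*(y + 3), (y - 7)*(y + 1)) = y - 7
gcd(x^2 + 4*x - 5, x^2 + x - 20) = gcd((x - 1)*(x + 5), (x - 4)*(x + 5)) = x + 5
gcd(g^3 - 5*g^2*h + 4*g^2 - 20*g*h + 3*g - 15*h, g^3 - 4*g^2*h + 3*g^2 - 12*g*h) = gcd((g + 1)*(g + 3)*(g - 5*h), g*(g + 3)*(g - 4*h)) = g + 3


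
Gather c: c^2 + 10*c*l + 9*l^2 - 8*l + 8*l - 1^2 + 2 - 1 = c^2 + 10*c*l + 9*l^2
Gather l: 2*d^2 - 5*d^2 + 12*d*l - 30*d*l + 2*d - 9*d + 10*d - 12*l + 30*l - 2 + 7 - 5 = -3*d^2 + 3*d + l*(18 - 18*d)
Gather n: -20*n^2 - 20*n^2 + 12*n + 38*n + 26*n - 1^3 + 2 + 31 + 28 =-40*n^2 + 76*n + 60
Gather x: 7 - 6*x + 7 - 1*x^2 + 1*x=-x^2 - 5*x + 14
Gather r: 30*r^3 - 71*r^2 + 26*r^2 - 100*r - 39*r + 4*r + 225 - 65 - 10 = 30*r^3 - 45*r^2 - 135*r + 150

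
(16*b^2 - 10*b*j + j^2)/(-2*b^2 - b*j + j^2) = (-8*b + j)/(b + j)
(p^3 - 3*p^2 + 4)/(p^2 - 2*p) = p - 1 - 2/p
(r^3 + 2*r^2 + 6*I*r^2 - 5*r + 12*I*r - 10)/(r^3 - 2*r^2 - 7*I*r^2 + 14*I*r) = (r^3 + r^2*(2 + 6*I) + r*(-5 + 12*I) - 10)/(r*(r^2 + r*(-2 - 7*I) + 14*I))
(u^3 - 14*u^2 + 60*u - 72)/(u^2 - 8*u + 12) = u - 6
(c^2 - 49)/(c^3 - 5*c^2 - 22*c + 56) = (c + 7)/(c^2 + 2*c - 8)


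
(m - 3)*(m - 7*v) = m^2 - 7*m*v - 3*m + 21*v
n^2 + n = n*(n + 1)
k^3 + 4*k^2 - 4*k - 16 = (k - 2)*(k + 2)*(k + 4)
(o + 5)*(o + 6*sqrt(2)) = o^2 + 5*o + 6*sqrt(2)*o + 30*sqrt(2)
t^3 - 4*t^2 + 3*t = t*(t - 3)*(t - 1)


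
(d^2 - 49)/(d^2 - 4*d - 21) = (d + 7)/(d + 3)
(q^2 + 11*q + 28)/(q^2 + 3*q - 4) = (q + 7)/(q - 1)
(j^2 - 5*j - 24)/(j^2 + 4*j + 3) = (j - 8)/(j + 1)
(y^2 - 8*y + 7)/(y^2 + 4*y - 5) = (y - 7)/(y + 5)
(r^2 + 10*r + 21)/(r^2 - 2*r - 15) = (r + 7)/(r - 5)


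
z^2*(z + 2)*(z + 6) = z^4 + 8*z^3 + 12*z^2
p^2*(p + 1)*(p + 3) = p^4 + 4*p^3 + 3*p^2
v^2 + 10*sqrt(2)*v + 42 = (v + 3*sqrt(2))*(v + 7*sqrt(2))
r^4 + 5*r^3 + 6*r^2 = r^2*(r + 2)*(r + 3)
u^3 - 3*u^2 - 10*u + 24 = (u - 4)*(u - 2)*(u + 3)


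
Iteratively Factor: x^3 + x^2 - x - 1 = (x + 1)*(x^2 - 1) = (x + 1)^2*(x - 1)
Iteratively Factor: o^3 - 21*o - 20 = (o - 5)*(o^2 + 5*o + 4) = (o - 5)*(o + 1)*(o + 4)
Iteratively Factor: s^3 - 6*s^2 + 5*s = (s)*(s^2 - 6*s + 5) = s*(s - 1)*(s - 5)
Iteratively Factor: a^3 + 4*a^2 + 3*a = (a)*(a^2 + 4*a + 3) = a*(a + 3)*(a + 1)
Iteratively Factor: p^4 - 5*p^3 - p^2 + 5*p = (p + 1)*(p^3 - 6*p^2 + 5*p) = (p - 5)*(p + 1)*(p^2 - p) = (p - 5)*(p - 1)*(p + 1)*(p)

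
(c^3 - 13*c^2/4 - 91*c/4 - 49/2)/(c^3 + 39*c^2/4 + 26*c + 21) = (c - 7)/(c + 6)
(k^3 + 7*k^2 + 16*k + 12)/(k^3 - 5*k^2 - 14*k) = (k^2 + 5*k + 6)/(k*(k - 7))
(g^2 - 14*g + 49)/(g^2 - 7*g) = (g - 7)/g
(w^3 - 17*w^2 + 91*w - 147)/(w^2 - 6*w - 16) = (-w^3 + 17*w^2 - 91*w + 147)/(-w^2 + 6*w + 16)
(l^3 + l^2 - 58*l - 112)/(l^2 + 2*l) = l - 1 - 56/l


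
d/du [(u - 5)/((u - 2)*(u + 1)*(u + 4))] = 2*(-u^3 + 6*u^2 + 15*u - 19)/(u^6 + 6*u^5 - 3*u^4 - 52*u^3 - 12*u^2 + 96*u + 64)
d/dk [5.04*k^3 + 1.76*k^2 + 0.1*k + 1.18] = 15.12*k^2 + 3.52*k + 0.1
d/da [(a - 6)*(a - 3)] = 2*a - 9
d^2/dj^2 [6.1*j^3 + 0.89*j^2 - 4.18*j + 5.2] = 36.6*j + 1.78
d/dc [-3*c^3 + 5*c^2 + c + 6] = -9*c^2 + 10*c + 1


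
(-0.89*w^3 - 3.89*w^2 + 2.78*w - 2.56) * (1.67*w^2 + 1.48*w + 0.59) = -1.4863*w^5 - 7.8135*w^4 - 1.6397*w^3 - 2.4559*w^2 - 2.1486*w - 1.5104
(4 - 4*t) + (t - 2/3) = 10/3 - 3*t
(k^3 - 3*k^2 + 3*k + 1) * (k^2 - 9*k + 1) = k^5 - 12*k^4 + 31*k^3 - 29*k^2 - 6*k + 1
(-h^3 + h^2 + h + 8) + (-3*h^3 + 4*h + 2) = -4*h^3 + h^2 + 5*h + 10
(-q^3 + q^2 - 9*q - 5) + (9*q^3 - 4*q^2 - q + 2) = 8*q^3 - 3*q^2 - 10*q - 3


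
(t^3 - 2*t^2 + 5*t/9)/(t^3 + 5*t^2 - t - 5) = t*(9*t^2 - 18*t + 5)/(9*(t^3 + 5*t^2 - t - 5))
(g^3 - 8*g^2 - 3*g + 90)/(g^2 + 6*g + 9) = (g^2 - 11*g + 30)/(g + 3)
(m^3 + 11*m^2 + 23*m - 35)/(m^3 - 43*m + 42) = (m + 5)/(m - 6)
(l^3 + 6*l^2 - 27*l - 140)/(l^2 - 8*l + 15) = (l^2 + 11*l + 28)/(l - 3)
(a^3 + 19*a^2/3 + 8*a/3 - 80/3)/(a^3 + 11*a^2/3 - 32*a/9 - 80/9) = 3*(a + 4)/(3*a + 4)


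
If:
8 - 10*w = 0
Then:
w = 4/5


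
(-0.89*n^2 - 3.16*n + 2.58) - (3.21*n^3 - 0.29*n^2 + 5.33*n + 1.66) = -3.21*n^3 - 0.6*n^2 - 8.49*n + 0.92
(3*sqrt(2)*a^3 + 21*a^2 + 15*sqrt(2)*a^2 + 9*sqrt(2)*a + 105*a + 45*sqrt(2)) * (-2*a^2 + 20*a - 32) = -6*sqrt(2)*a^5 - 42*a^4 + 30*sqrt(2)*a^4 + 210*a^3 + 186*sqrt(2)*a^3 - 390*sqrt(2)*a^2 + 1428*a^2 - 3360*a + 612*sqrt(2)*a - 1440*sqrt(2)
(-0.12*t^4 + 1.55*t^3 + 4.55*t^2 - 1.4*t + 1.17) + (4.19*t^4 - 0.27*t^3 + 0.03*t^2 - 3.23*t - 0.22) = 4.07*t^4 + 1.28*t^3 + 4.58*t^2 - 4.63*t + 0.95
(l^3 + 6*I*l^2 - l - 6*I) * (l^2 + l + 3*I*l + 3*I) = l^5 + l^4 + 9*I*l^4 - 19*l^3 + 9*I*l^3 - 19*l^2 - 9*I*l^2 + 18*l - 9*I*l + 18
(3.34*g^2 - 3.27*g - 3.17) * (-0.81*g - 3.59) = -2.7054*g^3 - 9.3419*g^2 + 14.307*g + 11.3803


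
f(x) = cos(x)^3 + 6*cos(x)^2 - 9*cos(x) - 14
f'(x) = -3*sin(x)*cos(x)^2 - 12*sin(x)*cos(x) + 9*sin(x)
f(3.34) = -0.35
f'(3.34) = -3.52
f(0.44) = -16.49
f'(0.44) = -1.84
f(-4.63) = -13.22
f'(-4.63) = 9.93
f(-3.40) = -0.59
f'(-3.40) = 4.55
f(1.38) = -15.48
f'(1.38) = 6.50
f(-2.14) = -7.56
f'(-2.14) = -12.29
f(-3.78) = -3.42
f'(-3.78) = 9.95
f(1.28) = -16.06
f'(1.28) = 5.09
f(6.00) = -16.22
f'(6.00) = 1.48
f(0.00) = -16.00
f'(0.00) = 0.00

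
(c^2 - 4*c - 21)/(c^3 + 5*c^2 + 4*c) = (c^2 - 4*c - 21)/(c*(c^2 + 5*c + 4))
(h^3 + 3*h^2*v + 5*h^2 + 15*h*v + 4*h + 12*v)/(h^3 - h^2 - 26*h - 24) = (h + 3*v)/(h - 6)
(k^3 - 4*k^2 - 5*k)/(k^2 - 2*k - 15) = k*(k + 1)/(k + 3)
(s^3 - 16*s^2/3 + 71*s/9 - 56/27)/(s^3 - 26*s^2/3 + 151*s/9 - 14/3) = (s - 8/3)/(s - 6)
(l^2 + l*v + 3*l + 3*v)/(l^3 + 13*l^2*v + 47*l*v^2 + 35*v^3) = (l + 3)/(l^2 + 12*l*v + 35*v^2)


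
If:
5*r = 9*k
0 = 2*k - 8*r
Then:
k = 0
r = 0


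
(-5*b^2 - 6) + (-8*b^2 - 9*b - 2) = -13*b^2 - 9*b - 8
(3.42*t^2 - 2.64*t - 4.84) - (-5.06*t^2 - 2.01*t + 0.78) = 8.48*t^2 - 0.63*t - 5.62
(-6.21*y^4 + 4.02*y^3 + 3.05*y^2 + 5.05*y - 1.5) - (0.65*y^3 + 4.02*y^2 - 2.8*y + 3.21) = -6.21*y^4 + 3.37*y^3 - 0.97*y^2 + 7.85*y - 4.71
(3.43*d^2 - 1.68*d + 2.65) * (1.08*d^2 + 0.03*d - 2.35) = 3.7044*d^4 - 1.7115*d^3 - 5.2489*d^2 + 4.0275*d - 6.2275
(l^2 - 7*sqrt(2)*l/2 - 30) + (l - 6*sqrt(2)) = l^2 - 7*sqrt(2)*l/2 + l - 30 - 6*sqrt(2)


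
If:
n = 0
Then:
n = 0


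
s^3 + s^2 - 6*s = s*(s - 2)*(s + 3)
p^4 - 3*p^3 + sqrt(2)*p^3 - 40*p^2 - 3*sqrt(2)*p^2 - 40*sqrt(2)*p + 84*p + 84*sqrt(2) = (p - 7)*(p - 2)*(p + 6)*(p + sqrt(2))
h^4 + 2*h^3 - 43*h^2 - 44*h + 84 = (h - 6)*(h - 1)*(h + 2)*(h + 7)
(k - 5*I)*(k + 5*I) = k^2 + 25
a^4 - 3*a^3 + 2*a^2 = a^2*(a - 2)*(a - 1)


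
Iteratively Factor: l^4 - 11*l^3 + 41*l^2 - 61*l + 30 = (l - 1)*(l^3 - 10*l^2 + 31*l - 30) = (l - 5)*(l - 1)*(l^2 - 5*l + 6) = (l - 5)*(l - 2)*(l - 1)*(l - 3)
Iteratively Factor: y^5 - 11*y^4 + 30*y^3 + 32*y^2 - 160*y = (y - 5)*(y^4 - 6*y^3 + 32*y) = (y - 5)*(y - 4)*(y^3 - 2*y^2 - 8*y) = (y - 5)*(y - 4)*(y + 2)*(y^2 - 4*y) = (y - 5)*(y - 4)^2*(y + 2)*(y)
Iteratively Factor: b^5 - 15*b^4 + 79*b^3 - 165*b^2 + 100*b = (b - 4)*(b^4 - 11*b^3 + 35*b^2 - 25*b) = (b - 4)*(b - 1)*(b^3 - 10*b^2 + 25*b) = (b - 5)*(b - 4)*(b - 1)*(b^2 - 5*b) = b*(b - 5)*(b - 4)*(b - 1)*(b - 5)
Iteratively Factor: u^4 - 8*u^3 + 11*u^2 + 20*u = (u + 1)*(u^3 - 9*u^2 + 20*u) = (u - 5)*(u + 1)*(u^2 - 4*u) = u*(u - 5)*(u + 1)*(u - 4)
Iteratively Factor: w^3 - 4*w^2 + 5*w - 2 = (w - 1)*(w^2 - 3*w + 2) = (w - 2)*(w - 1)*(w - 1)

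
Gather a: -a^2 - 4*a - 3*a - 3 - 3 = -a^2 - 7*a - 6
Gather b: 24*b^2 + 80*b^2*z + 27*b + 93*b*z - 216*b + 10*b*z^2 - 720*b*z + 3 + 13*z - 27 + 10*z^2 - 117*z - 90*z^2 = b^2*(80*z + 24) + b*(10*z^2 - 627*z - 189) - 80*z^2 - 104*z - 24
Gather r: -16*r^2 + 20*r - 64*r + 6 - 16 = -16*r^2 - 44*r - 10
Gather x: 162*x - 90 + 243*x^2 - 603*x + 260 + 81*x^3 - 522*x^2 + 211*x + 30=81*x^3 - 279*x^2 - 230*x + 200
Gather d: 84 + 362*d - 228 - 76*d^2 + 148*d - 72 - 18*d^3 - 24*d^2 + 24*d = -18*d^3 - 100*d^2 + 534*d - 216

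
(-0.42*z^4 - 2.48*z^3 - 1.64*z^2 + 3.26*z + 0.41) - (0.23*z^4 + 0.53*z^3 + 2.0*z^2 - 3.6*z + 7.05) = -0.65*z^4 - 3.01*z^3 - 3.64*z^2 + 6.86*z - 6.64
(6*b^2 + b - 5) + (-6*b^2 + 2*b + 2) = 3*b - 3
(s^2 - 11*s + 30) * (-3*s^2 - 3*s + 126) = -3*s^4 + 30*s^3 + 69*s^2 - 1476*s + 3780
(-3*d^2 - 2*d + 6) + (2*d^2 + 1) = -d^2 - 2*d + 7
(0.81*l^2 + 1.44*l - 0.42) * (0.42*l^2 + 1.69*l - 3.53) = 0.3402*l^4 + 1.9737*l^3 - 0.602100000000001*l^2 - 5.793*l + 1.4826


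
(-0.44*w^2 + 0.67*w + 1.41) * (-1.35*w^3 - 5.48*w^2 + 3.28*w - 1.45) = 0.594*w^5 + 1.5067*w^4 - 7.0183*w^3 - 4.8912*w^2 + 3.6533*w - 2.0445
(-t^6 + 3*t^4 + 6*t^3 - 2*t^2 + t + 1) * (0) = 0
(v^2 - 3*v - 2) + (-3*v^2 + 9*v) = -2*v^2 + 6*v - 2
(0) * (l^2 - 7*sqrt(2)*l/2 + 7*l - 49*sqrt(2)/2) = 0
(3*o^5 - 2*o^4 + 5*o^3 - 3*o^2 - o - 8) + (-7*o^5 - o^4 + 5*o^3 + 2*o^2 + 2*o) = -4*o^5 - 3*o^4 + 10*o^3 - o^2 + o - 8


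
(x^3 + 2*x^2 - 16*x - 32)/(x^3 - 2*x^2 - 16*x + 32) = (x + 2)/(x - 2)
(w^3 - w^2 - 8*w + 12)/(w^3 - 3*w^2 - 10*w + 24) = (w - 2)/(w - 4)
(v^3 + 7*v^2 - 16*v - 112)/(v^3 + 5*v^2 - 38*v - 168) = (v - 4)/(v - 6)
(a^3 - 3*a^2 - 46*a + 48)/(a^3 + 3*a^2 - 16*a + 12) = (a - 8)/(a - 2)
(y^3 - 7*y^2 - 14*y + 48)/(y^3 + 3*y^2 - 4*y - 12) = (y - 8)/(y + 2)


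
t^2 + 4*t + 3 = (t + 1)*(t + 3)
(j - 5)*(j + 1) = j^2 - 4*j - 5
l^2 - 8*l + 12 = (l - 6)*(l - 2)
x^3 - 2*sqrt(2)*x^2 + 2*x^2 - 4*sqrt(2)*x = x*(x + 2)*(x - 2*sqrt(2))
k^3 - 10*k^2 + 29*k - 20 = (k - 5)*(k - 4)*(k - 1)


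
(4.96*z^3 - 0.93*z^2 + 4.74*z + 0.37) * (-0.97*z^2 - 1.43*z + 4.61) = -4.8112*z^5 - 6.1907*z^4 + 19.5977*z^3 - 11.4244*z^2 + 21.3223*z + 1.7057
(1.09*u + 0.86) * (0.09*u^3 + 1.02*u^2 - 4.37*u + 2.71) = 0.0981*u^4 + 1.1892*u^3 - 3.8861*u^2 - 0.8043*u + 2.3306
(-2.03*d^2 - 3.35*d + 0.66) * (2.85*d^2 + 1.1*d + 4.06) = -5.7855*d^4 - 11.7805*d^3 - 10.0458*d^2 - 12.875*d + 2.6796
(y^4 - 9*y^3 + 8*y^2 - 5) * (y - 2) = y^5 - 11*y^4 + 26*y^3 - 16*y^2 - 5*y + 10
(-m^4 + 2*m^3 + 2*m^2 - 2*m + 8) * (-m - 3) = m^5 + m^4 - 8*m^3 - 4*m^2 - 2*m - 24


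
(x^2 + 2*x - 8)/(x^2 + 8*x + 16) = (x - 2)/(x + 4)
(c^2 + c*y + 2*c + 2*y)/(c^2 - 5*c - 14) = (c + y)/(c - 7)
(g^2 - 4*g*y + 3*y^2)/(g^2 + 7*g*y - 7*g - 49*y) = (g^2 - 4*g*y + 3*y^2)/(g^2 + 7*g*y - 7*g - 49*y)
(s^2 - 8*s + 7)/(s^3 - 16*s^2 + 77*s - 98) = (s - 1)/(s^2 - 9*s + 14)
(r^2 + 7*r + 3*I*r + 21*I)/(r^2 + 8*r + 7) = (r + 3*I)/(r + 1)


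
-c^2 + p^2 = (-c + p)*(c + p)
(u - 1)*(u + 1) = u^2 - 1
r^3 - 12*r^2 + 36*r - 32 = (r - 8)*(r - 2)^2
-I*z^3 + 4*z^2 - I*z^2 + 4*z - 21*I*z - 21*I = (z - 3*I)*(z + 7*I)*(-I*z - I)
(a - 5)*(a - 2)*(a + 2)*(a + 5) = a^4 - 29*a^2 + 100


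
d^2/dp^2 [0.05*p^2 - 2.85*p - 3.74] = 0.100000000000000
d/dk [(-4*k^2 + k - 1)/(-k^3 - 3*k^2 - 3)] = (-4*k^4 + 2*k^3 + 18*k - 3)/(k^6 + 6*k^5 + 9*k^4 + 6*k^3 + 18*k^2 + 9)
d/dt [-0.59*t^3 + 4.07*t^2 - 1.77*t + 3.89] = -1.77*t^2 + 8.14*t - 1.77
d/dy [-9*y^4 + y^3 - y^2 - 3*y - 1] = -36*y^3 + 3*y^2 - 2*y - 3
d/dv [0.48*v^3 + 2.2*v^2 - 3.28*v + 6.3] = 1.44*v^2 + 4.4*v - 3.28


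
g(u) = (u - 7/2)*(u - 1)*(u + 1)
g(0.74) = 1.25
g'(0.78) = -4.63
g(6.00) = 87.50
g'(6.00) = 65.00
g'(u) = (u - 7/2)*(u - 1) + (u - 7/2)*(u + 1) + (u - 1)*(u + 1)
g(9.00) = 440.00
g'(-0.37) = 2.00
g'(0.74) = -4.54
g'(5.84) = 60.44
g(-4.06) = -117.06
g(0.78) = 1.07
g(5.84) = 77.47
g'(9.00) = 179.00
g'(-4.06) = 76.87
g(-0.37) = 3.34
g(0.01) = 3.49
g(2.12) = -4.82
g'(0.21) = -2.34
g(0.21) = 3.14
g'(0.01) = -1.07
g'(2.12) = -2.36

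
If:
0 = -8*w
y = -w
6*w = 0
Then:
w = 0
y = 0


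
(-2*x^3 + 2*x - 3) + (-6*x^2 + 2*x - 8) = -2*x^3 - 6*x^2 + 4*x - 11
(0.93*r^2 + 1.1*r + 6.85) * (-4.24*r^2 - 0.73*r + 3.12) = -3.9432*r^4 - 5.3429*r^3 - 26.9454*r^2 - 1.5685*r + 21.372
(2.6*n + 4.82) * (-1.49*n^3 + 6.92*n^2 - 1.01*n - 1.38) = -3.874*n^4 + 10.8102*n^3 + 30.7284*n^2 - 8.4562*n - 6.6516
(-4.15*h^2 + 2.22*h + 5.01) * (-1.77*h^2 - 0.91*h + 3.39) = 7.3455*h^4 - 0.1529*h^3 - 24.9564*h^2 + 2.9667*h + 16.9839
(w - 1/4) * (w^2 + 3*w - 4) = w^3 + 11*w^2/4 - 19*w/4 + 1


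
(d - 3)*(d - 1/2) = d^2 - 7*d/2 + 3/2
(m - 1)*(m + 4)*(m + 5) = m^3 + 8*m^2 + 11*m - 20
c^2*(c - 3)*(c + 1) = c^4 - 2*c^3 - 3*c^2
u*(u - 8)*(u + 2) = u^3 - 6*u^2 - 16*u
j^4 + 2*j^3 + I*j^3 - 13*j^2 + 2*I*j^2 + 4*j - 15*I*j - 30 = (j - 3)*(j + 5)*(j - I)*(j + 2*I)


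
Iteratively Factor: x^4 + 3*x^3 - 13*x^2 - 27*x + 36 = (x + 3)*(x^3 - 13*x + 12) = (x - 1)*(x + 3)*(x^2 + x - 12) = (x - 3)*(x - 1)*(x + 3)*(x + 4)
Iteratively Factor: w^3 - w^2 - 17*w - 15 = (w + 3)*(w^2 - 4*w - 5) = (w + 1)*(w + 3)*(w - 5)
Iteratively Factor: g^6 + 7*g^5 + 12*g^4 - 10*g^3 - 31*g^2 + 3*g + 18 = (g + 3)*(g^5 + 4*g^4 - 10*g^2 - g + 6) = (g - 1)*(g + 3)*(g^4 + 5*g^3 + 5*g^2 - 5*g - 6) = (g - 1)^2*(g + 3)*(g^3 + 6*g^2 + 11*g + 6) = (g - 1)^2*(g + 2)*(g + 3)*(g^2 + 4*g + 3) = (g - 1)^2*(g + 1)*(g + 2)*(g + 3)*(g + 3)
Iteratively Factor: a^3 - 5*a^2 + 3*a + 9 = (a - 3)*(a^2 - 2*a - 3) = (a - 3)*(a + 1)*(a - 3)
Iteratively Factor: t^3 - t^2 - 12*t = (t - 4)*(t^2 + 3*t) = t*(t - 4)*(t + 3)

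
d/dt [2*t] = 2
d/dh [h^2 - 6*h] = 2*h - 6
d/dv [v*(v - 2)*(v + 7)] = 3*v^2 + 10*v - 14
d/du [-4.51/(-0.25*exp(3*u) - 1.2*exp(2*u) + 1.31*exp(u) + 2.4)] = (-3.3825*exp(2*u) - 10.824*exp(u) + 5.9081)*exp(u)/(0.25*exp(3*u) + 1.2*exp(2*u) - 1.31*exp(u) - 2.4)^2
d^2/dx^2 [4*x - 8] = 0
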